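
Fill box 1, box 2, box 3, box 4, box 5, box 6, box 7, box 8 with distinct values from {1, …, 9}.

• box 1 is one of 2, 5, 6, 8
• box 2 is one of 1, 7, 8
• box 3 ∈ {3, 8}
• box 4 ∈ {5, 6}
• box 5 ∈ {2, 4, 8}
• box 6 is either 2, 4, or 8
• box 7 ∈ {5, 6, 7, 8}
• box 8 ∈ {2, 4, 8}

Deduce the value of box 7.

The 8 variables together cover exactly {1, 2, 3, 4, 5, 6, 7, 8} — 8 values for 8 variables — and 1 appears only in box 2's list, so box 2 = 1.
The 7 still-open variables together cover exactly {2, 3, 4, 5, 6, 7, 8} — 7 values for 7 variables — and 3 appears only in box 3's list, so box 3 = 3.
Among the 6 still-open variables, 7 fits only box 7 (and all 6 values in {2, 4, 5, 6, 7, 8} must be used), so box 7 = 7.

7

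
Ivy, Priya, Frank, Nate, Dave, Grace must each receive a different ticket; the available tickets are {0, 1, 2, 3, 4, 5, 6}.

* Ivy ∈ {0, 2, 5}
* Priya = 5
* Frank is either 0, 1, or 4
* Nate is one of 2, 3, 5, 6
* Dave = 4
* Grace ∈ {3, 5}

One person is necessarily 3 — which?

Priya's domain is down to {5}, so Priya = 5. Remove 5 from Ivy, Nate, Grace.
So 3 goes to Grace.

Grace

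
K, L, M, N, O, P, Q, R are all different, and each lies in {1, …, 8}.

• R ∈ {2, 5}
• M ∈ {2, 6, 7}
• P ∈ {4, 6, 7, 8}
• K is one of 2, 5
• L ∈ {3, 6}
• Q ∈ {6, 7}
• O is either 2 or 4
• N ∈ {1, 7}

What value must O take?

The 8 variables draw from only 8 values {1, 2, 3, 4, 5, 6, 7, 8}, so each is used; only N can be 1, hence N = 1.
The 7 still-open variables draw from only 7 values {2, 3, 4, 5, 6, 7, 8}, so each is used; only L can be 3, hence L = 3.
The 6 still-open variables draw from only 6 values {2, 4, 5, 6, 7, 8}, so each is used; only P can be 8, hence P = 8.
The 5 still-open variables together cover exactly {2, 4, 5, 6, 7} — 5 values for 5 variables — and 4 appears only in O's list, so O = 4.

4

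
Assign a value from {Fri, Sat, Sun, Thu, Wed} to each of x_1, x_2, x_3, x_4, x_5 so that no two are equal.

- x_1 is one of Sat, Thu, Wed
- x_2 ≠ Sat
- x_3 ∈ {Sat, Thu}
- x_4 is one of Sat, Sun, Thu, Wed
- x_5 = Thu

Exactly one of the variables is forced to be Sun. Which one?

x_5's domain is down to {Thu}, so x_5 = Thu. Strike Thu from x_1, x_2, x_3, x_4.
x_3's domain is down to {Sat}, so x_3 = Sat. Eliminate Sat elsewhere: x_1, x_4.
That leaves x_1 = Wed. So x_2, x_4 can't be Wed.
So Sun goes to x_4.

x_4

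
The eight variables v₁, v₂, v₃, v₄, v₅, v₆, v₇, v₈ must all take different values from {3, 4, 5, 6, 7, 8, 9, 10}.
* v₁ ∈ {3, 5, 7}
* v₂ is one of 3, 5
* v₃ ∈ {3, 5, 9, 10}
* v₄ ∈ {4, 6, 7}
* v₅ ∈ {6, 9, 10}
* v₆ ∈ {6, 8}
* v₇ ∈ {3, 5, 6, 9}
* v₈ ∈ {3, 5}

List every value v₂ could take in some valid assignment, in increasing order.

3, 5

Among the 8 variables, 4 fits only v₄ (and all 8 values in {3, 4, 5, 6, 7, 8, 9, 10} must be used), so v₄ = 4.
The 7 still-open variables together cover exactly {3, 5, 6, 7, 8, 9, 10} — 7 values for 7 variables — and 7 appears only in v₁'s list, so v₁ = 7.
The 6 still-open variables together cover exactly {3, 5, 6, 8, 9, 10} — 6 values for 6 variables — and 8 appears only in v₆'s list, so v₆ = 8.
v₂ and v₈ between them cover only {3, 5} — a naked pair. Remove those values from v₃, v₇.
No further eliminations apply; v₂ can still be any of 3, 5.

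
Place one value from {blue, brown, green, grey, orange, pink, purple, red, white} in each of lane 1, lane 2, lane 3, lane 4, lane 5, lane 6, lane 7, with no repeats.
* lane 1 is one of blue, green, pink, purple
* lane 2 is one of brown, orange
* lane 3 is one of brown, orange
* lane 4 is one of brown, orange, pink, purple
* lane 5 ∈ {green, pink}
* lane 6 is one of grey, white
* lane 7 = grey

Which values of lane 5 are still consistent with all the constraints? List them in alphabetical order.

lane 7's domain is down to {grey}, so lane 7 = grey. Remove grey from lane 6.
That leaves lane 6 = white.
The 2 variables lane 2 and lane 3 are confined to {brown, orange}, which locks those values in; drop them from lane 4.
No further eliminations apply; lane 5 can still be any of green, pink.

green, pink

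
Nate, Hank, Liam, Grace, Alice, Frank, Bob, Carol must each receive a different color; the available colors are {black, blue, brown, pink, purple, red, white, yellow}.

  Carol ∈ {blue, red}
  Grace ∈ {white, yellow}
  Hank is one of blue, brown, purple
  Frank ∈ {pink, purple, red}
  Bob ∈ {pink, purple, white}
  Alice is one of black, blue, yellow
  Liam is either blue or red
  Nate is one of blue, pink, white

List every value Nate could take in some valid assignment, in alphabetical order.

The 8 variables draw from only 8 values {black, blue, brown, pink, purple, red, white, yellow}, so each is used; only Alice can be black, hence Alice = black.
Among the 7 still-open variables, brown fits only Hank (and all 7 values in {blue, brown, pink, purple, red, white, yellow} must be used), so Hank = brown.
Among the 6 still-open variables, yellow fits only Grace (and all 6 values in {blue, pink, purple, red, white, yellow} must be used), so Grace = yellow.
Liam and Carol share exactly the 2 values {blue, red}; by pigeonhole those values go to them, so strike blue, red from Nate, Frank.
No further eliminations apply; Nate can still be any of pink, white.

pink, white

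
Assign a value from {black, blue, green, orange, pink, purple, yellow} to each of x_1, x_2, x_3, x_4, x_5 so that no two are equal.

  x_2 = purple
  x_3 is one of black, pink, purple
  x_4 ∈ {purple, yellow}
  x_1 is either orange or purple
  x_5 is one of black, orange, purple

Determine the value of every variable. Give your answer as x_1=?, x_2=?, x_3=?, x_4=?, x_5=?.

x_1=orange, x_2=purple, x_3=pink, x_4=yellow, x_5=black

x_2 must be purple (only option left). Remove purple from x_1, x_3, x_4, x_5.
That leaves x_4 = yellow.
x_1's domain is down to {orange}, so x_1 = orange. Remove orange from x_5.
x_5 must be black (only option left). Strike black from x_3.
x_3 must be pink (only option left).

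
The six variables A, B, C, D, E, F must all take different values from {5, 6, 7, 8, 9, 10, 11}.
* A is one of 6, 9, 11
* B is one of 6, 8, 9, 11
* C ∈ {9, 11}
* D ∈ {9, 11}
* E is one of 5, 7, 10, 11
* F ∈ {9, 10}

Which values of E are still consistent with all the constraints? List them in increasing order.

C and D share exactly the 2 values {9, 11}; by pigeonhole those values go to them, so strike 9, 11 from A, B, E, F.
A must be 6 (only option left). Eliminate 6 elsewhere: B.
B has just one choice, so B = 8.
That leaves F = 10. Eliminate 10 elsewhere: E.
No further eliminations apply; E can still be any of 5, 7.

5, 7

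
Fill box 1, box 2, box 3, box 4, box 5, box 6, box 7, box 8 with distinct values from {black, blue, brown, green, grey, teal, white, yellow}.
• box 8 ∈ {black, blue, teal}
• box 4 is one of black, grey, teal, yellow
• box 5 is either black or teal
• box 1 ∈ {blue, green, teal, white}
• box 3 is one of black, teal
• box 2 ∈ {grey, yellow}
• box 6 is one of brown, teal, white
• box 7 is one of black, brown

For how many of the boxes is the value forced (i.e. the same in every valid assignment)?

Among the 8 variables, green fits only box 1 (and all 8 values in {black, blue, brown, green, grey, teal, white, yellow} must be used), so box 1 = green.
The 7 still-open variables draw from only 7 values {black, blue, brown, grey, teal, white, yellow}, so each is used; only box 8 can be blue, hence box 8 = blue.
The 6 still-open variables together cover exactly {black, brown, grey, teal, white, yellow} — 6 values for 6 variables — and white appears only in box 6's list, so box 6 = white.
The 5 still-open variables together cover exactly {black, brown, grey, teal, yellow} — 5 values for 5 variables — and brown appears only in box 7's list, so box 7 = brown.
box 3 and box 5 share exactly the 2 values {black, teal}; by pigeonhole those values go to them, so strike black, teal from box 4.
Determined: box 1=green, box 6=white, box 7=brown, box 8=blue. The other boxes each still have more than one consistent value. That makes 4.

4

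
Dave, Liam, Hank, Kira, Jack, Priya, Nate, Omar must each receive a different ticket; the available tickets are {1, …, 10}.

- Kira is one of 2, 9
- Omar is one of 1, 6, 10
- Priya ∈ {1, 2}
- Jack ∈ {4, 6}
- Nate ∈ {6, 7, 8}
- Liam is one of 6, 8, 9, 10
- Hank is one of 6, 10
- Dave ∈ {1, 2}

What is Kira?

The 8 variables draw from only 8 values {1, 2, 4, 6, 7, 8, 9, 10}, so each is used; only Jack can be 4, hence Jack = 4.
The 7 still-open variables draw from only 7 values {1, 2, 6, 7, 8, 9, 10}, so each is used; only Nate can be 7, hence Nate = 7.
The 6 still-open variables together cover exactly {1, 2, 6, 8, 9, 10} — 6 values for 6 variables — and 8 appears only in Liam's list, so Liam = 8.
The 5 still-open variables together cover exactly {1, 2, 6, 9, 10} — 5 values for 5 variables — and 9 appears only in Kira's list, so Kira = 9.

9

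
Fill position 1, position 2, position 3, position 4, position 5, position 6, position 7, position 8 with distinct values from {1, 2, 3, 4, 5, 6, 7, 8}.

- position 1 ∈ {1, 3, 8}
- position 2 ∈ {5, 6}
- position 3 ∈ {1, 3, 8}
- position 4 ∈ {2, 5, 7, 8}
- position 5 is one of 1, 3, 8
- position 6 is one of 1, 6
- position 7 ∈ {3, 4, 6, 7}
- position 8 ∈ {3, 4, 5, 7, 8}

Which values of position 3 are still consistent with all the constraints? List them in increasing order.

1, 3, 8

The 8 variables draw from only 8 values {1, 2, 3, 4, 5, 6, 7, 8}, so each is used; only position 4 can be 2, hence position 4 = 2.
The 3 variables position 1, position 3, position 5 are confined to {1, 3, 8}, which locks those values in; drop them from position 6, position 7, position 8.
That leaves position 6 = 6. So position 2, position 7 can't be 6.
position 2 must be 5 (only option left). So position 8 can't be 5.
No further eliminations apply; position 3 can still be any of 1, 3, 8.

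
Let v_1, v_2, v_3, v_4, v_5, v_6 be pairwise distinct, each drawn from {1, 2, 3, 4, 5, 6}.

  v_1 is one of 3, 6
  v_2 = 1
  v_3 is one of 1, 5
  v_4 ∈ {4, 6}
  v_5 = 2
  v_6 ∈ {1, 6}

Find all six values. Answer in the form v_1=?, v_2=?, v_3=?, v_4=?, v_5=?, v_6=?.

v_1=3, v_2=1, v_3=5, v_4=4, v_5=2, v_6=6

v_2 has just one choice, so v_2 = 1. Eliminate 1 elsewhere: v_3, v_6.
v_3 must be 5 (only option left).
v_5 must be 2 (only option left).
v_6 must be 6 (only option left). Strike 6 from v_1, v_4.
v_1 must be 3 (only option left).
v_4's domain is down to {4}, so v_4 = 4.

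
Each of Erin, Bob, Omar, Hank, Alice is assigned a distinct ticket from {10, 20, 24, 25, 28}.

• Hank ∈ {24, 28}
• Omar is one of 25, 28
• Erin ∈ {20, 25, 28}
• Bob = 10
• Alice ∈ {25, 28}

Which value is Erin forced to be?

20

Bob must be 10 (only option left).
The 4 still-open variables together cover exactly {20, 24, 25, 28} — 4 values for 4 variables — and 20 appears only in Erin's list, so Erin = 20.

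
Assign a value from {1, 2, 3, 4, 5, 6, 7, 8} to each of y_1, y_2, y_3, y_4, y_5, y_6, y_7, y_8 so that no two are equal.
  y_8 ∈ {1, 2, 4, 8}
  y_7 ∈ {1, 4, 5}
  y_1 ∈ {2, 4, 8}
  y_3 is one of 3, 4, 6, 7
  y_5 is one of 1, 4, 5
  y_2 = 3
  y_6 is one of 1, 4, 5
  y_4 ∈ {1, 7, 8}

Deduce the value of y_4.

7

y_2 has just one choice, so y_2 = 3. Eliminate 3 elsewhere: y_3.
The 7 still-open variables together cover exactly {1, 2, 4, 5, 6, 7, 8} — 7 values for 7 variables — and 6 appears only in y_3's list, so y_3 = 6.
The 6 still-open variables draw from only 6 values {1, 2, 4, 5, 7, 8}, so each is used; only y_4 can be 7, hence y_4 = 7.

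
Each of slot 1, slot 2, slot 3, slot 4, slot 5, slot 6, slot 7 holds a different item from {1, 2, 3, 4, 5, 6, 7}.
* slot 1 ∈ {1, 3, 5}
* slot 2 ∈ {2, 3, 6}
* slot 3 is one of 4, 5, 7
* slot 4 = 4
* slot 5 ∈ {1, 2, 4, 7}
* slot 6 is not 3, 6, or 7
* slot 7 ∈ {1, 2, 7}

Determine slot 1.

slot 4's domain is down to {4}, so slot 4 = 4. Remove 4 from slot 3, slot 5, slot 6.
Among the 6 still-open variables, 6 fits only slot 2 (and all 6 values in {1, 2, 3, 5, 6, 7} must be used), so slot 2 = 6.
The 5 still-open variables draw from only 5 values {1, 2, 3, 5, 7}, so each is used; only slot 1 can be 3, hence slot 1 = 3.

3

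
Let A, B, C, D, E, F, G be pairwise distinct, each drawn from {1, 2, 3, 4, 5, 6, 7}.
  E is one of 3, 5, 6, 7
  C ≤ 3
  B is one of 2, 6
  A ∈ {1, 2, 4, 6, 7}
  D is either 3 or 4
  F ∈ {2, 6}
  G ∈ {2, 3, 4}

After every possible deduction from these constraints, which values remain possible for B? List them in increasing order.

2, 6

The 7 variables draw from only 7 values {1, 2, 3, 4, 5, 6, 7}, so each is used; only E can be 5, hence E = 5.
Among the 6 still-open variables, 7 fits only A (and all 6 values in {1, 2, 3, 4, 6, 7} must be used), so A = 7.
The 5 still-open variables together cover exactly {1, 2, 3, 4, 6} — 5 values for 5 variables — and 1 appears only in C's list, so C = 1.
The 2 variables B and F are confined to {2, 6}, which locks those values in; drop them from G.
No further eliminations apply; B can still be any of 2, 6.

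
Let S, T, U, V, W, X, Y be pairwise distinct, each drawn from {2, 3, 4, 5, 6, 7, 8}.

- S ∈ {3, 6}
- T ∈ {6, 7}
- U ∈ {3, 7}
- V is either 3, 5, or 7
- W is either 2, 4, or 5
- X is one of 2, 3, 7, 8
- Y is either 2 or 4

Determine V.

Among the 7 variables, 8 fits only X (and all 7 values in {2, 3, 4, 5, 6, 7, 8} must be used), so X = 8.
The 3 variables S, T, U are confined to {3, 6, 7}, which locks those values in; drop them from V.
So V = 5.

5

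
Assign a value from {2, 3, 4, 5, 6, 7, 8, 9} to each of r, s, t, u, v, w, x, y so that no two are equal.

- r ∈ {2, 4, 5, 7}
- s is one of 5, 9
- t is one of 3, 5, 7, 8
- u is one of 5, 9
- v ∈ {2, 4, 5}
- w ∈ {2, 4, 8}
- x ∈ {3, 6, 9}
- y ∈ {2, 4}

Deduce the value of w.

The 8 variables draw from only 8 values {2, 3, 4, 5, 6, 7, 8, 9}, so each is used; only x can be 6, hence x = 6.
The 7 still-open variables together cover exactly {2, 3, 4, 5, 7, 8, 9} — 7 values for 7 variables — and 3 appears only in t's list, so t = 3.
The 6 still-open variables together cover exactly {2, 4, 5, 7, 8, 9} — 6 values for 6 variables — and 7 appears only in r's list, so r = 7.
The 5 still-open variables draw from only 5 values {2, 4, 5, 8, 9}, so each is used; only w can be 8, hence w = 8.

8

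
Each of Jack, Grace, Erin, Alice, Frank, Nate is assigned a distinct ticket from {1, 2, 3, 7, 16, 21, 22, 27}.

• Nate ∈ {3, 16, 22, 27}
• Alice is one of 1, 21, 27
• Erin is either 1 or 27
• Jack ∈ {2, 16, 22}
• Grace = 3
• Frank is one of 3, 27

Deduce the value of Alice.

21

Grace must be 3 (only option left). So Frank, Nate can't be 3.
That leaves Frank = 27. So Erin, Alice, Nate can't be 27.
Erin has just one choice, so Erin = 1. Eliminate 1 elsewhere: Alice.
So Alice = 21.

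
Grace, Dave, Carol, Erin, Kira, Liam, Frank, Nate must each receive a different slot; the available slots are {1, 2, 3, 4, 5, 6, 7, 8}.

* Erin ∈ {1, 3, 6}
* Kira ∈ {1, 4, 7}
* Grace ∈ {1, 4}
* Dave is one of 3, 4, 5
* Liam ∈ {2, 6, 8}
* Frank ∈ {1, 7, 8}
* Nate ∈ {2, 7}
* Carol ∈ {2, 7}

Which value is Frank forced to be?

8

The 8 variables draw from only 8 values {1, 2, 3, 4, 5, 6, 7, 8}, so each is used; only Dave can be 5, hence Dave = 5.
The 7 still-open variables draw from only 7 values {1, 2, 3, 4, 6, 7, 8}, so each is used; only Erin can be 3, hence Erin = 3.
Among the 6 still-open variables, 6 fits only Liam (and all 6 values in {1, 2, 4, 6, 7, 8} must be used), so Liam = 6.
The 5 still-open variables together cover exactly {1, 2, 4, 7, 8} — 5 values for 5 variables — and 8 appears only in Frank's list, so Frank = 8.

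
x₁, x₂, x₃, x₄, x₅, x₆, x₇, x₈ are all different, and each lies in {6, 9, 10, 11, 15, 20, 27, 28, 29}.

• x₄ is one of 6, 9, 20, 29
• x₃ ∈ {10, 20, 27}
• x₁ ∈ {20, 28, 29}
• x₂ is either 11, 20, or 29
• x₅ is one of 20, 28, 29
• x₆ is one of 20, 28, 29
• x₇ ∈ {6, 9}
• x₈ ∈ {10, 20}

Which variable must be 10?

The 8 variables together cover exactly {6, 9, 10, 11, 20, 27, 28, 29} — 8 values for 8 variables — and 11 appears only in x₂'s list, so x₂ = 11.
Among the 7 still-open variables, 27 fits only x₃ (and all 7 values in {6, 9, 10, 20, 27, 28, 29} must be used), so x₃ = 27.
The 6 still-open variables together cover exactly {6, 9, 10, 20, 28, 29} — 6 values for 6 variables — and 10 appears only in x₈'s list, so x₈ = 10.

x₈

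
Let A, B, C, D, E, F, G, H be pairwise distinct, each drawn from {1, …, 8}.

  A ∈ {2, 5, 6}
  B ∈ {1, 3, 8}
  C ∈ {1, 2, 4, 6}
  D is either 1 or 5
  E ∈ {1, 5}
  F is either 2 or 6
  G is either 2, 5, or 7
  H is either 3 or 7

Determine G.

7

Among the 8 variables, 4 fits only C (and all 8 values in {1, 2, 3, 4, 5, 6, 7, 8} must be used), so C = 4.
Among the 7 still-open variables, 8 fits only B (and all 7 values in {1, 2, 3, 5, 6, 7, 8} must be used), so B = 8.
The 6 still-open variables draw from only 6 values {1, 2, 3, 5, 6, 7}, so each is used; only H can be 3, hence H = 3.
The 5 still-open variables together cover exactly {1, 2, 5, 6, 7} — 5 values for 5 variables — and 7 appears only in G's list, so G = 7.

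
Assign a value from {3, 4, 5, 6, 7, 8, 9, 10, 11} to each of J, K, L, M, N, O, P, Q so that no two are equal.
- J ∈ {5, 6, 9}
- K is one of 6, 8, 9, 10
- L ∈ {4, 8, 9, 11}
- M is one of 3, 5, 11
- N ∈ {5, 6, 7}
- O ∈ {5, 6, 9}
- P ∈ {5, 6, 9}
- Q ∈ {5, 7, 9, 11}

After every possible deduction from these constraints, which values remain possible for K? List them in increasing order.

J, O, P between them cover only {5, 6, 9} — a naked triple. Remove those values from K, L, M, N, Q.
N has just one choice, so N = 7. Remove 7 from Q.
Q must be 11 (only option left). Eliminate 11 elsewhere: L, M.
M's domain is down to {3}, so M = 3.
No further eliminations apply; K can still be any of 8, 10.

8, 10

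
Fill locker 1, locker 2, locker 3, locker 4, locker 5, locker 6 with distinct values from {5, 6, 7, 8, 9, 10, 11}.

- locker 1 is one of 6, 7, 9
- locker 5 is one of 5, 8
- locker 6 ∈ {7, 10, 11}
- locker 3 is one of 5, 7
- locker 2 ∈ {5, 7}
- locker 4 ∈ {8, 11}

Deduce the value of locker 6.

10

The 2 variables locker 2 and locker 3 are confined to {5, 7}, which locks those values in; drop them from locker 1, locker 5, locker 6.
locker 5's domain is down to {8}, so locker 5 = 8. Eliminate 8 elsewhere: locker 4.
locker 4 has just one choice, so locker 4 = 11. So locker 6 can't be 11.
So locker 6 = 10.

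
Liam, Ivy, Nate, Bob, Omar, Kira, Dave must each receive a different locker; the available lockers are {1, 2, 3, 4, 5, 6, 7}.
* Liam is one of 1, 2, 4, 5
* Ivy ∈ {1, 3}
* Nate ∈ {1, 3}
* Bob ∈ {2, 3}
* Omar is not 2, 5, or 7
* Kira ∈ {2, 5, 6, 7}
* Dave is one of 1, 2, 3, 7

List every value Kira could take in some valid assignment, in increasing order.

5, 6

Ivy and Nate share exactly the 2 values {1, 3}; by pigeonhole those values go to them, so strike 1, 3 from Liam, Bob, Omar, Dave.
Bob must be 2 (only option left). Strike 2 from Liam, Kira, Dave.
Dave's domain is down to {7}, so Dave = 7. So Kira can't be 7.
No further eliminations apply; Kira can still be any of 5, 6.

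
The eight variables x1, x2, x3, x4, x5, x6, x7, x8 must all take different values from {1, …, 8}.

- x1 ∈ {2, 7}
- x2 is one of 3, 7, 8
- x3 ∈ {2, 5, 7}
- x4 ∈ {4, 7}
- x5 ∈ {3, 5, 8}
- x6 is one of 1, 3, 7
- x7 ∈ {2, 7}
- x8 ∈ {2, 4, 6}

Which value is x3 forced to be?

The 8 variables draw from only 8 values {1, 2, 3, 4, 5, 6, 7, 8}, so each is used; only x6 can be 1, hence x6 = 1.
Among the 7 still-open variables, 6 fits only x8 (and all 7 values in {2, 3, 4, 5, 6, 7, 8} must be used), so x8 = 6.
Among the 6 still-open variables, 4 fits only x4 (and all 6 values in {2, 3, 4, 5, 7, 8} must be used), so x4 = 4.
x1 and x7 between them cover only {2, 7} — a naked pair. Remove those values from x2, x3.
So x3 = 5.

5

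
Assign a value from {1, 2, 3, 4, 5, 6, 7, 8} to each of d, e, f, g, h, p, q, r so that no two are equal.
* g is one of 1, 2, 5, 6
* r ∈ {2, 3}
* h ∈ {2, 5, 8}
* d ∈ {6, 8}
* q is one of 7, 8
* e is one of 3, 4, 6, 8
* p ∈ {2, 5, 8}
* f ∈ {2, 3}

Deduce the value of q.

7

The 8 variables together cover exactly {1, 2, 3, 4, 5, 6, 7, 8} — 8 values for 8 variables — and 1 appears only in g's list, so g = 1.
The 7 still-open variables together cover exactly {2, 3, 4, 5, 6, 7, 8} — 7 values for 7 variables — and 4 appears only in e's list, so e = 4.
Among the 6 still-open variables, 6 fits only d (and all 6 values in {2, 3, 5, 6, 7, 8} must be used), so d = 6.
The 5 still-open variables together cover exactly {2, 3, 5, 7, 8} — 5 values for 5 variables — and 7 appears only in q's list, so q = 7.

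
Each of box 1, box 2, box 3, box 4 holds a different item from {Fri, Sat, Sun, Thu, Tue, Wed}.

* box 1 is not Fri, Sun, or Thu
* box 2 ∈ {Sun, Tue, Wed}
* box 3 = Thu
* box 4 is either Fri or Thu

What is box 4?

Fri

box 3's domain is down to {Thu}, so box 3 = Thu. Remove Thu from box 4.
So box 4 = Fri.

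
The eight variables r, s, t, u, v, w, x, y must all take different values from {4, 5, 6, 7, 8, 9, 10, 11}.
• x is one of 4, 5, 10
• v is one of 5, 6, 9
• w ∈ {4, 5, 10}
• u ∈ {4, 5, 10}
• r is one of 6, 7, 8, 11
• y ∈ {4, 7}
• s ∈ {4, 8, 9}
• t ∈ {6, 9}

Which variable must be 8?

s

Among the 8 variables, 11 fits only r (and all 8 values in {4, 5, 6, 7, 8, 9, 10, 11} must be used), so r = 11.
The 7 still-open variables together cover exactly {4, 5, 6, 7, 8, 9, 10} — 7 values for 7 variables — and 7 appears only in y's list, so y = 7.
Among the 6 still-open variables, 8 fits only s (and all 6 values in {4, 5, 6, 8, 9, 10} must be used), so s = 8.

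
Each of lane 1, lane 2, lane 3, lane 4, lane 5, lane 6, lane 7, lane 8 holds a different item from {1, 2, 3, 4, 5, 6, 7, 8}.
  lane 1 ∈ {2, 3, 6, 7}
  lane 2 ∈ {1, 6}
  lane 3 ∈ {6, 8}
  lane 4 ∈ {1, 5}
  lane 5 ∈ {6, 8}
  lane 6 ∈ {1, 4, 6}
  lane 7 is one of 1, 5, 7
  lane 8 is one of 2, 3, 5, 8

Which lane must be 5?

The 8 variables together cover exactly {1, 2, 3, 4, 5, 6, 7, 8} — 8 values for 8 variables — and 4 appears only in lane 6's list, so lane 6 = 4.
lane 3 and lane 5 between them cover only {6, 8} — a naked pair. Remove those values from lane 1, lane 2, lane 8.
That leaves lane 2 = 1. So lane 4, lane 7 can't be 1.
So 5 goes to lane 4.

lane 4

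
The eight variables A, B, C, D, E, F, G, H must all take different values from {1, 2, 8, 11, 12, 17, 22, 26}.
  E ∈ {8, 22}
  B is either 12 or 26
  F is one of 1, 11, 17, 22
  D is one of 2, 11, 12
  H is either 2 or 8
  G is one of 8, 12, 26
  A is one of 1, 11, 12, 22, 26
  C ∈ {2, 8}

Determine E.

Among the 8 variables, 17 fits only F (and all 8 values in {1, 2, 8, 11, 12, 17, 22, 26} must be used), so F = 17.
Among the 7 still-open variables, 1 fits only A (and all 7 values in {1, 2, 8, 11, 12, 22, 26} must be used), so A = 1.
Among the 6 still-open variables, 11 fits only D (and all 6 values in {2, 8, 11, 12, 22, 26} must be used), so D = 11.
The 5 still-open variables draw from only 5 values {2, 8, 12, 22, 26}, so each is used; only E can be 22, hence E = 22.

22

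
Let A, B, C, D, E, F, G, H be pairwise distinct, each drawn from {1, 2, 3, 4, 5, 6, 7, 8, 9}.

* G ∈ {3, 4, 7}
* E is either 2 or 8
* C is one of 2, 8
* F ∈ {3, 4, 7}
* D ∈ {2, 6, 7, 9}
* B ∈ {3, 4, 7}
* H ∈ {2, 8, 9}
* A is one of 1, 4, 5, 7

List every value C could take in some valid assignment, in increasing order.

The 2 variables C and E are confined to {2, 8}, which locks those values in; drop them from D, H.
That leaves H = 9. Strike 9 from D.
The 3 variables B, F, G are confined to {3, 4, 7}, which locks those values in; drop them from A, D.
D's domain is down to {6}, so D = 6.
No further eliminations apply; C can still be any of 2, 8.

2, 8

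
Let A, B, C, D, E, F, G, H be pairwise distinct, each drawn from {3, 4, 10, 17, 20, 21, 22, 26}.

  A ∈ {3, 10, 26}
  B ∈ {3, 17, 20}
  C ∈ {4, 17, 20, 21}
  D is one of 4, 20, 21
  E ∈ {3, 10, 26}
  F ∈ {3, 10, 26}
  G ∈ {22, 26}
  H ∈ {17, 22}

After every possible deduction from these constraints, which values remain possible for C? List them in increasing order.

A, E, F share exactly the 3 values {3, 10, 26}; by pigeonhole those values go to them, so strike 3, 10, 26 from B, G.
G must be 22 (only option left). So H can't be 22.
H's domain is down to {17}, so H = 17. Remove 17 from B, C.
That leaves B = 20. Eliminate 20 elsewhere: C, D.
No further eliminations apply; C can still be any of 4, 21.

4, 21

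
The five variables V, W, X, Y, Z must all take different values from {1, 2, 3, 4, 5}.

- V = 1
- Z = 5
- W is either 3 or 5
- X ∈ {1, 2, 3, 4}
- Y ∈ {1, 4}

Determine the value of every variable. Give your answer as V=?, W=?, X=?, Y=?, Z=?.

V=1, W=3, X=2, Y=4, Z=5

V's domain is down to {1}, so V = 1. Eliminate 1 elsewhere: X, Y.
Y's domain is down to {4}, so Y = 4. Eliminate 4 elsewhere: X.
Z has just one choice, so Z = 5. Remove 5 from W.
That leaves W = 3. Strike 3 from X.
X must be 2 (only option left).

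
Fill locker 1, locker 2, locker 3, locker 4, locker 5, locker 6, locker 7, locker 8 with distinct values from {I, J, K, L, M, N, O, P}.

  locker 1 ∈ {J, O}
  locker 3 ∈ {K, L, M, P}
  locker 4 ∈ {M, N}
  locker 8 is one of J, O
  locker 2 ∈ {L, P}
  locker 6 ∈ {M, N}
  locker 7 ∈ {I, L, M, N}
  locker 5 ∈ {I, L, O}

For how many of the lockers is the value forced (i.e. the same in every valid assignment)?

The 8 variables draw from only 8 values {I, J, K, L, M, N, O, P}, so each is used; only locker 3 can be K, hence locker 3 = K.
Among the 7 still-open variables, P fits only locker 2 (and all 7 values in {I, J, L, M, N, O, P} must be used), so locker 2 = P.
locker 1 and locker 8 between them cover only {J, O} — a naked pair. Remove those values from locker 5.
The 2 variables locker 4 and locker 6 are confined to {M, N}, which locks those values in; drop them from locker 7.
Determined: locker 2=P, locker 3=K. The other lockers each still have more than one consistent value. That makes 2.

2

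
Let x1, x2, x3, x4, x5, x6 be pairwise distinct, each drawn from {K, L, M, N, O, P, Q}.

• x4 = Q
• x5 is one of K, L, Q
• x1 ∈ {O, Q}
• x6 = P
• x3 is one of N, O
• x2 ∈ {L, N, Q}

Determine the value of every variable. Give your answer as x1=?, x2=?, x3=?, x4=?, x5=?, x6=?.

x4 has just one choice, so x4 = Q. Remove Q from x1, x2, x5.
That leaves x6 = P.
x1 has just one choice, so x1 = O. So x3 can't be O.
x3 must be N (only option left). Eliminate N elsewhere: x2.
x2 must be L (only option left). Remove L from x5.
x5's domain is down to {K}, so x5 = K.

x1=O, x2=L, x3=N, x4=Q, x5=K, x6=P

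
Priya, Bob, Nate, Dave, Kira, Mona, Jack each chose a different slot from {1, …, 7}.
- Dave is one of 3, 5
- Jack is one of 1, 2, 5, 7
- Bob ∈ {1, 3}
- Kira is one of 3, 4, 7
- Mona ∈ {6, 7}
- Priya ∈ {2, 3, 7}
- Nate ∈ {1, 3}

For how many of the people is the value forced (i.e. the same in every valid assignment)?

3

Among the 7 variables, 4 fits only Kira (and all 7 values in {1, 2, 3, 4, 5, 6, 7} must be used), so Kira = 4.
The 6 still-open variables together cover exactly {1, 2, 3, 5, 6, 7} — 6 values for 6 variables — and 6 appears only in Mona's list, so Mona = 6.
Bob and Nate between them cover only {1, 3} — a naked pair. Remove those values from Priya, Dave, Jack.
Dave's domain is down to {5}, so Dave = 5. Eliminate 5 elsewhere: Jack.
Determined: Dave=5, Kira=4, Mona=6. The other people each still have more than one consistent value. That makes 3.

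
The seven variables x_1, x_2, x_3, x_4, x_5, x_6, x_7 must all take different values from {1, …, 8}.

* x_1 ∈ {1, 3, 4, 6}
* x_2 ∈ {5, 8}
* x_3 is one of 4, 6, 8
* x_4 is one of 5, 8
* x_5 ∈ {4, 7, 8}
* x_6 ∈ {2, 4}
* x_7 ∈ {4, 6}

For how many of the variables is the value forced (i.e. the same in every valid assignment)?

The 2 variables x_2 and x_4 are confined to {5, 8}, which locks those values in; drop them from x_3, x_5.
x_3 and x_7 between them cover only {4, 6} — a naked pair. Remove those values from x_1, x_5, x_6.
x_5 has just one choice, so x_5 = 7.
x_6's domain is down to {2}, so x_6 = 2.
Determined: x_5=7, x_6=2. The other variables each still have more than one consistent value. That makes 2.

2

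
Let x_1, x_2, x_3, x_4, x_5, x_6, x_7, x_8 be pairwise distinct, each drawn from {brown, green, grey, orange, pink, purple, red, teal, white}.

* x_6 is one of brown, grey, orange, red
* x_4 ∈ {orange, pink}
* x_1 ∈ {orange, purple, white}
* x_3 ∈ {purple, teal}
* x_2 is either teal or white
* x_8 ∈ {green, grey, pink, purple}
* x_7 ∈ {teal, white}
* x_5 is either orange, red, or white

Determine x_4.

x_2 and x_7 share exactly the 2 values {teal, white}; by pigeonhole those values go to them, so strike teal, white from x_1, x_3, x_5.
x_3 must be purple (only option left). Remove purple from x_1, x_8.
That leaves x_1 = orange. Eliminate orange elsewhere: x_4, x_5, x_6.
So x_4 = pink.

pink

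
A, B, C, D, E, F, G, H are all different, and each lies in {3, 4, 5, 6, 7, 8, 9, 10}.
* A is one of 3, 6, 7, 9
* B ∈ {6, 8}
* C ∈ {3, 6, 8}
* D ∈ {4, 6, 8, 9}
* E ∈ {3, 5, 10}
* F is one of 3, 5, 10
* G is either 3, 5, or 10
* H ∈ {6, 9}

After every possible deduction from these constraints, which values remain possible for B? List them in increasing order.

Among the 8 variables, 4 fits only D (and all 8 values in {3, 4, 5, 6, 7, 8, 9, 10} must be used), so D = 4.
The 7 still-open variables together cover exactly {3, 5, 6, 7, 8, 9, 10} — 7 values for 7 variables — and 7 appears only in A's list, so A = 7.
The 6 still-open variables draw from only 6 values {3, 5, 6, 8, 9, 10}, so each is used; only H can be 9, hence H = 9.
The 3 variables E, F, G are confined to {3, 5, 10}, which locks those values in; drop them from C.
No further eliminations apply; B can still be any of 6, 8.

6, 8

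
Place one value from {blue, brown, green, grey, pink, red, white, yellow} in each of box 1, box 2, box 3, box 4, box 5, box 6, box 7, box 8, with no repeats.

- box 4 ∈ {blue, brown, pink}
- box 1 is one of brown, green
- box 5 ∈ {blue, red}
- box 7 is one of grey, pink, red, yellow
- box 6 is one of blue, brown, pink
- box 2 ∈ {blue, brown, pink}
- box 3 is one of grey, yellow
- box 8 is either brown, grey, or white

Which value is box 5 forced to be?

red

The 8 variables draw from only 8 values {blue, brown, green, grey, pink, red, white, yellow}, so each is used; only box 1 can be green, hence box 1 = green.
Among the 7 still-open variables, white fits only box 8 (and all 7 values in {blue, brown, grey, pink, red, white, yellow} must be used), so box 8 = white.
The 3 variables box 2, box 4, box 6 are confined to {blue, brown, pink}, which locks those values in; drop them from box 5, box 7.
So box 5 = red.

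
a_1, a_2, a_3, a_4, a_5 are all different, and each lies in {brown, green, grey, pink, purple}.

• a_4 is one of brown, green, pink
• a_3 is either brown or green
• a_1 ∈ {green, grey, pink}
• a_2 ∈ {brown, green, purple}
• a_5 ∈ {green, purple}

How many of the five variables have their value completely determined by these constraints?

2

Among the 5 variables, grey fits only a_1 (and all 5 values in {brown, green, grey, pink, purple} must be used), so a_1 = grey.
The 4 still-open variables together cover exactly {brown, green, pink, purple} — 4 values for 4 variables — and pink appears only in a_4's list, so a_4 = pink.
Determined: a_1=grey, a_4=pink. The other variables each still have more than one consistent value. That makes 2.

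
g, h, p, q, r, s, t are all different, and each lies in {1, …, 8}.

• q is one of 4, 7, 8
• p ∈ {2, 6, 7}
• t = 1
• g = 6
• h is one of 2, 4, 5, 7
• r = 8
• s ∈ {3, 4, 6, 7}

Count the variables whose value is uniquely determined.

g's domain is down to {6}, so g = 6. Strike 6 from p, s.
r must be 8 (only option left). Eliminate 8 elsewhere: q.
t must be 1 (only option left).
Determined: g=6, r=8, t=1. The other variables each still have more than one consistent value. That makes 3.

3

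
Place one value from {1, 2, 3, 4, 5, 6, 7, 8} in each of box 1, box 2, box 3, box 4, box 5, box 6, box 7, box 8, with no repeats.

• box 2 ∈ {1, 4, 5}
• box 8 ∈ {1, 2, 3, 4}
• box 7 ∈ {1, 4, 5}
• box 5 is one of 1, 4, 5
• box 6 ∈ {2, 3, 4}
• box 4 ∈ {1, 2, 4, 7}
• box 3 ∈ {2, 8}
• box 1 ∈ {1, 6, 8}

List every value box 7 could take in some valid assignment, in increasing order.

Among the 8 variables, 6 fits only box 1 (and all 8 values in {1, 2, 3, 4, 5, 6, 7, 8} must be used), so box 1 = 6.
The 7 still-open variables draw from only 7 values {1, 2, 3, 4, 5, 7, 8}, so each is used; only box 4 can be 7, hence box 4 = 7.
The 6 still-open variables together cover exactly {1, 2, 3, 4, 5, 8} — 6 values for 6 variables — and 8 appears only in box 3's list, so box 3 = 8.
box 2, box 5, box 7 share exactly the 3 values {1, 4, 5}; by pigeonhole those values go to them, so strike 1, 4, 5 from box 6, box 8.
No further eliminations apply; box 7 can still be any of 1, 4, 5.

1, 4, 5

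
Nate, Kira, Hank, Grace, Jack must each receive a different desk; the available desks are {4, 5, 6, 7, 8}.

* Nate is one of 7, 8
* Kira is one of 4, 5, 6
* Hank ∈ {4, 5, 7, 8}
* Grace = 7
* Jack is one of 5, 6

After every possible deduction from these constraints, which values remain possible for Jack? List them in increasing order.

5, 6

Grace must be 7 (only option left). Eliminate 7 elsewhere: Nate, Hank.
Nate has just one choice, so Nate = 8. Remove 8 from Hank.
No further eliminations apply; Jack can still be any of 5, 6.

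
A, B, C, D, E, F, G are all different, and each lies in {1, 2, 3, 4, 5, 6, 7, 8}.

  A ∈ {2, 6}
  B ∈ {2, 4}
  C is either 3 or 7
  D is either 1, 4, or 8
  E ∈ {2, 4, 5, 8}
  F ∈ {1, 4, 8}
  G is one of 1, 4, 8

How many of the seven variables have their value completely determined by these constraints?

3

The 3 variables D, F, G are confined to {1, 4, 8}, which locks those values in; drop them from B, E.
B has just one choice, so B = 2. So A, E can't be 2.
E has just one choice, so E = 5.
A must be 6 (only option left).
Determined: A=6, B=2, E=5. The other variables each still have more than one consistent value. That makes 3.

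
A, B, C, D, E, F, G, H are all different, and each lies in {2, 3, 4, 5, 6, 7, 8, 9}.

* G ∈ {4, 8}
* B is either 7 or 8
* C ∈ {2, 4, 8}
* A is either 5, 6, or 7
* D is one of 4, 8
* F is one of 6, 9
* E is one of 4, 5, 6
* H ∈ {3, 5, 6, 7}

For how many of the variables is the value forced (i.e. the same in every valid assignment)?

4

The 8 variables together cover exactly {2, 3, 4, 5, 6, 7, 8, 9} — 8 values for 8 variables — and 2 appears only in C's list, so C = 2.
The 7 still-open variables together cover exactly {3, 4, 5, 6, 7, 8, 9} — 7 values for 7 variables — and 3 appears only in H's list, so H = 3.
The 6 still-open variables together cover exactly {4, 5, 6, 7, 8, 9} — 6 values for 6 variables — and 9 appears only in F's list, so F = 9.
The 2 variables D and G are confined to {4, 8}, which locks those values in; drop them from B, E.
B must be 7 (only option left). Eliminate 7 elsewhere: A.
Determined: B=7, C=2, F=9, H=3. The other variables each still have more than one consistent value. That makes 4.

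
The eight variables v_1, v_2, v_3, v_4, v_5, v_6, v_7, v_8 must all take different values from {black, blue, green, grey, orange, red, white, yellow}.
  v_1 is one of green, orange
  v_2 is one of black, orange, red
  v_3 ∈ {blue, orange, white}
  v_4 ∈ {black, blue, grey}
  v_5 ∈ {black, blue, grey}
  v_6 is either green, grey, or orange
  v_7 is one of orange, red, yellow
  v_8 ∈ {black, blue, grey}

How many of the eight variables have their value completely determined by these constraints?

The 8 variables together cover exactly {black, blue, green, grey, orange, red, white, yellow} — 8 values for 8 variables — and white appears only in v_3's list, so v_3 = white.
The 7 still-open variables together cover exactly {black, blue, green, grey, orange, red, yellow} — 7 values for 7 variables — and yellow appears only in v_7's list, so v_7 = yellow.
The 6 still-open variables together cover exactly {black, blue, green, grey, orange, red} — 6 values for 6 variables — and red appears only in v_2's list, so v_2 = red.
v_4, v_5, v_8 share exactly the 3 values {black, blue, grey}; by pigeonhole those values go to them, so strike black, blue, grey from v_6.
Determined: v_2=red, v_3=white, v_7=yellow. The other variables each still have more than one consistent value. That makes 3.

3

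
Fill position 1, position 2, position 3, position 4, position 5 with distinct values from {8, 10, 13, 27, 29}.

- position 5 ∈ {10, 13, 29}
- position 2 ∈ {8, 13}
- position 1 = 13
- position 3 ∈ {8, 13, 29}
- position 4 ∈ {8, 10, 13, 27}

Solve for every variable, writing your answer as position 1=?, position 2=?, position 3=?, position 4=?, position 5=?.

position 1's domain is down to {13}, so position 1 = 13. Strike 13 from position 2, position 3, position 4, position 5.
position 2 has just one choice, so position 2 = 8. Eliminate 8 elsewhere: position 3, position 4.
position 3's domain is down to {29}, so position 3 = 29. Eliminate 29 elsewhere: position 5.
That leaves position 5 = 10. Strike 10 from position 4.
position 4 has just one choice, so position 4 = 27.

position 1=13, position 2=8, position 3=29, position 4=27, position 5=10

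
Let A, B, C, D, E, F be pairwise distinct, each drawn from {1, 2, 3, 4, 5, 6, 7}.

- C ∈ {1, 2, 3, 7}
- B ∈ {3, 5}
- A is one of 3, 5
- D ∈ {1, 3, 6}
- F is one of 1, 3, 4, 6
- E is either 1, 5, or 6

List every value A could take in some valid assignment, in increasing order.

The 2 variables A and B are confined to {3, 5}, which locks those values in; drop them from C, D, E, F.
The 2 variables D and E are confined to {1, 6}, which locks those values in; drop them from C, F.
F's domain is down to {4}, so F = 4.
No further eliminations apply; A can still be any of 3, 5.

3, 5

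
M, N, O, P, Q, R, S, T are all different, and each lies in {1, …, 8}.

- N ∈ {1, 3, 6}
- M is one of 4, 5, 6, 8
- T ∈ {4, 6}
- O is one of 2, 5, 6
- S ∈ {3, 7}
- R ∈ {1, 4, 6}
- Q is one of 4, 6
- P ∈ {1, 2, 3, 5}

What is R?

1

The 8 variables together cover exactly {1, 2, 3, 4, 5, 6, 7, 8} — 8 values for 8 variables — and 7 appears only in S's list, so S = 7.
Among the 7 still-open variables, 8 fits only M (and all 7 values in {1, 2, 3, 4, 5, 6, 8} must be used), so M = 8.
Q and T share exactly the 2 values {4, 6}; by pigeonhole those values go to them, so strike 4, 6 from N, O, R.
So R = 1.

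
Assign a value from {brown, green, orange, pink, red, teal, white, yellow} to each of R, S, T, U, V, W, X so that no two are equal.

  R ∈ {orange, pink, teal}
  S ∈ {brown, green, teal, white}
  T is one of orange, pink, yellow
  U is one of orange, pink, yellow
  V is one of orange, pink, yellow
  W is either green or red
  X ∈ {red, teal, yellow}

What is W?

T, U, V share exactly the 3 values {orange, pink, yellow}; by pigeonhole those values go to them, so strike orange, pink, yellow from R, X.
R must be teal (only option left). Remove teal from S, X.
X's domain is down to {red}, so X = red. Remove red from W.
So W = green.

green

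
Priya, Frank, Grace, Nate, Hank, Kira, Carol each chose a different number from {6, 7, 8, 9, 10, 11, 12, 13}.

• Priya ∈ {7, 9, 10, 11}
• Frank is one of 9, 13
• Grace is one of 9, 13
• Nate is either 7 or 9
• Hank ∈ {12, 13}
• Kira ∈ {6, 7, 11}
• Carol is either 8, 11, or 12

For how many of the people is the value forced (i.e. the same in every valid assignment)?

2

Frank and Grace between them cover only {9, 13} — a naked pair. Remove those values from Priya, Nate, Hank.
Nate must be 7 (only option left). Strike 7 from Priya, Kira.
Hank must be 12 (only option left). So Carol can't be 12.
Determined: Nate=7, Hank=12. The other people each still have more than one consistent value. That makes 2.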